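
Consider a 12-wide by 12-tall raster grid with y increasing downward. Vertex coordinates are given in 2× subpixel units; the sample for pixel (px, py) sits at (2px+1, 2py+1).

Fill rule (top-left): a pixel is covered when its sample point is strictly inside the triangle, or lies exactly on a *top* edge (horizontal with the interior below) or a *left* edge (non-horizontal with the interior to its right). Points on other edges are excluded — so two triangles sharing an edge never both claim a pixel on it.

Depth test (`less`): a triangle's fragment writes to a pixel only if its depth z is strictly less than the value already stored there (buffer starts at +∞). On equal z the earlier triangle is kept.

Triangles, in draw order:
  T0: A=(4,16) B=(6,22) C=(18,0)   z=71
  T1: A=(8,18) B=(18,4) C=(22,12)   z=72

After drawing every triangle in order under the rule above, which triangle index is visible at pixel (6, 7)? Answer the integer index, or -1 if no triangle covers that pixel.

T0:
  2·area = 116  (B↔C swapped to make it positive)
  edge (4, 16)→(18, 0): d=(14,-16) top-left  bias=+0
  edge (18, 0)→(6, 22): d=(-12,22) right/bottom  bias=-1
  edge (6, 22)→(4, 16): d=(-2,-6) top-left  bias=+0
    (7,2)@(15, 5): e=[22,6,88] → █
    (8,2)@(17, 5): e=[54,-38,100] → ·
    (0,3)@(1, 7): e=[-174,290,0] → ·  [on edge]
    (6,3)@(13, 7): e=[18,26,72] → █
    (7,3)@(15, 7): e=[50,-18,84] → ·
    (5,4)@(11, 9): e=[14,46,56] → █
    (7,4)@(15, 9): e=[78,-42,80] → ·
    (4,5)@(9, 11): e=[10,66,40] → █
    (6,5)@(13, 11): e=[74,-22,64] → ·
    (1,6)@(3, 13): e=[-58,174,0] → ·  [on edge]
    (3,6)@(7, 13): e=[6,86,24] → █
    (5,6)@(11, 13): e=[70,-2,48] → ·
    (2,9)@(5, 19): e=[58,58,0] → █  [on edge]
  covered (15 px):
    · · · · · · · · · · · ·
    · · · · · · · · · · · ·
    · · · · · · · █ · · · ·
    · · · · · · █ · · · · ·
    · · · · · █ █ · · · · ·
    · · · · █ █ · · · · · ·
    · · · █ █ · · · · · · ·
    · · █ █ █ · · · · · · ·
    · · █ █ · · · · · · · ·
    · · █ █ · · · · · · · ·
    · · · · · · · · · · · ·
    · · · · · · · · · · · ·
T1:
  2·area = 136
  edge (8, 18)→(18, 4): d=(10,-14) top-left  bias=+0
  edge (18, 4)→(22, 12): d=(4,8) right/bottom  bias=-1
  edge (22, 12)→(8, 18): d=(-14,6) right/bottom  bias=-1
    (8,3)@(17, 7): e=[16,20,100] → █
    (9,3)@(19, 7): e=[44,4,88] → █
    (10,3)@(21, 7): e=[72,-12,76] → ·
    (7,4)@(15, 9): e=[8,44,84] → █
    (10,4)@(21, 9): e=[92,-4,48] → ·
    (6,5)@(13, 11): e=[0,68,68] → █  [on edge]
    (10,5)@(21, 11): e=[112,4,20] → █
    (11,5)@(23, 11): e=[140,-12,8] → ·
    (6,6)@(13, 13): e=[20,76,40] → █
    (10,6)@(21, 13): e=[132,12,-8] → ·
    (5,7)@(11, 15): e=[12,100,24] → █
    (7,7)@(15, 15): e=[68,68,0] → ·  [on edge]
    (0,10)@(1, 21): e=[-68,204,0] → ·  [on edge]
  covered (17 px):
    · · · · · · · · · · · ·
    · · · · · · · · · · · ·
    · · · · · · · · · · · ·
    · · · · · · · · █ █ · ·
    · · · · · · · █ █ █ · ·
    · · · · · · █ █ █ █ █ ·
    · · · · · · █ █ █ █ · ·
    · · · · · █ █ · · · · ·
    · · · · █ · · · · · · ·
    · · · · · · · · · · · ·
    · · · · · · · · · · · ·
    · · · · · · · · · · · ·

Z-buffer (winner per pixel, '.' = empty):
  . . . . . . . . . . . .
  . . . . . . . . . . . .
  . . . . . . . 0 . . . .
  . . . . . . 0 . 1 1 . .
  . . . . . 0 0 1 1 1 . .
  . . . . 0 0 1 1 1 1 1 .
  . . . 0 0 . 1 1 1 1 . .
  . . 0 0 0 1 1 . . . . .
  . . 0 0 1 . . . . . . .
  . . 0 0 . . . . . . . .
  . . . . . . . . . . . .
  . . . . . . . . . . . .

Result: 1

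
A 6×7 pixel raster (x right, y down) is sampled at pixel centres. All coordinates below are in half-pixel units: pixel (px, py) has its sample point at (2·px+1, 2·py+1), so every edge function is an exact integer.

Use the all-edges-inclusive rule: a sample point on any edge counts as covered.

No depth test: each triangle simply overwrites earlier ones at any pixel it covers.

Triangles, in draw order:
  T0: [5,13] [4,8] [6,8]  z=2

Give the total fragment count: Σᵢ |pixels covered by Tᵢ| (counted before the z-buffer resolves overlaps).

T0:
  2·area = 10
  edge (5, 13)→(4, 8): d=(-1,-5) inclusive
  edge (4, 8)→(6, 8): d=(2,0) inclusive
  edge (6, 8)→(5, 13): d=(-1,5) inclusive
    (1,1)@(3, 3): e=[0,-10,20] → ·  [on edge]
    (3,1)@(7, 3): e=[20,-10,0] → ·  [on edge]
    (2,4)@(5, 9): e=[4,2,4] → #
    (3,4)@(7, 9): e=[14,2,-6] → ·
    (2,5)@(5, 11): e=[2,6,2] → #
    (3,5)@(7, 11): e=[12,6,-8] → ·
    (2,6)@(5, 13): e=[0,10,0] → #  [on edge]
    (3,6)@(7, 13): e=[10,10,-10] → ·
  covered (3 px):
    · · · · · ·
    · · · · · ·
    · · · · · ·
    · · · · · ·
    · · # · · ·
    · · # · · ·
    · · # · · ·

Final: 3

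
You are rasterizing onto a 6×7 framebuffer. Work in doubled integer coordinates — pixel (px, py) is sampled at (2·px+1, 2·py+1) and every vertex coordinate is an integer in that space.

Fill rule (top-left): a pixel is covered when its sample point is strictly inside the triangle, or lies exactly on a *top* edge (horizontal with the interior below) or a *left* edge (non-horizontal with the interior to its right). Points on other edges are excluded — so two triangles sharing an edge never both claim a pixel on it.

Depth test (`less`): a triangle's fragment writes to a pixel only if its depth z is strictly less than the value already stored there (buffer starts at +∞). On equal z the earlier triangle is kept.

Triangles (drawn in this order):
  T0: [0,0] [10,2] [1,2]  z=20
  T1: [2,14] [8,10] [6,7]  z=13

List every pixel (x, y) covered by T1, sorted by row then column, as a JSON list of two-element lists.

T0:
  2·area = 18
  edge (0, 0)→(10, 2): d=(10,2) right/bottom  bias=-1
  edge (10, 2)→(1, 2): d=(-9,0) right/bottom  bias=-1
  edge (1, 2)→(0, 0): d=(-1,-2) top-left  bias=+0
    (0,0)@(1, 1): e=[8,9,1] → #
    (1,0)@(3, 1): e=[4,9,5] → #
    (2,0)@(5, 1): e=[0,9,9] → ·  [on edge]
    (0,1)@(1, 3): e=[28,-9,-1] → ·
    (1,1)@(3, 3): e=[24,-9,3] → ·
  covered (2 px):
    # # · · · ·
    · · · · · ·
    · · · · · ·
    · · · · · ·
    · · · · · ·
    · · · · · ·
    · · · · · ·
T1:
  2·area = 26  (B↔C swapped to make it positive)
  edge (2, 14)→(6, 7): d=(4,-7) top-left  bias=+0
  edge (6, 7)→(8, 10): d=(2,3) right/bottom  bias=-1
  edge (8, 10)→(2, 14): d=(-6,4) right/bottom  bias=-1
    (2,4)@(5, 9): e=[1,7,18] → #
    (3,4)@(7, 9): e=[15,1,10] → #
    (4,4)@(9, 9): e=[29,-5,2] → ·
    (2,5)@(5, 11): e=[9,11,6] → #
    (3,5)@(7, 11): e=[23,5,-2] → ·
    (1,6)@(3, 13): e=[3,21,2] → #
    (2,6)@(5, 13): e=[17,15,-6] → ·
  covered (4 px):
    · · · · · ·
    · · · · · ·
    · · · · · ·
    · · · · · ·
    · · # # · ·
    · · # · · ·
    · # · · · ·

Result: [[2,4],[3,4],[2,5],[1,6]]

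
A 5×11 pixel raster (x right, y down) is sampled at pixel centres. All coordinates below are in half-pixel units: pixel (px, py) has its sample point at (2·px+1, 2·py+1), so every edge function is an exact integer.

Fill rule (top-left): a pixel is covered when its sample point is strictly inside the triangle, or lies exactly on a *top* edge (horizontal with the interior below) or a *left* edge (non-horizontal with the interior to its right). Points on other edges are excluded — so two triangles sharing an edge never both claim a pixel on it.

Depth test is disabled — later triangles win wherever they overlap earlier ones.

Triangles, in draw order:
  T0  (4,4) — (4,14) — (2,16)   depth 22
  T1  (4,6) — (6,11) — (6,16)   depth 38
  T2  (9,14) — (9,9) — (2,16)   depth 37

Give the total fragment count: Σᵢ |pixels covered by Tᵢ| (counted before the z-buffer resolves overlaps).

T0:
  2·area = 20
  edge (4, 4)→(4, 14): d=(0,10) right/bottom  bias=-1
  edge (4, 14)→(2, 16): d=(-2,2) right/bottom  bias=-1
  edge (2, 16)→(4, 4): d=(2,-12) top-left  bias=+0
    (4,4)@(9, 9): e=[-50,0,70] → .  [on edge]
    (1,5)@(3, 11): e=[10,8,2] → X
    (2,5)@(5, 11): e=[-10,4,26] → .
    (3,5)@(7, 11): e=[-30,0,50] → .  [on edge]
    (1,6)@(3, 13): e=[10,4,6] → X
    (2,6)@(5, 13): e=[-10,0,30] → .  [on edge]
    (1,7)@(3, 15): e=[10,0,10] → .  [on edge]
    (0,8)@(1, 17): e=[30,0,-10] → .  [on edge]
  covered (2 px):
    . . . . .
    . . . . .
    . . . . .
    . . . . .
    . . . . .
    . X . . .
    . X . . .
    . . . . .
    . . . . .
    . . . . .
    . . . . .
T1:
  2·area = 10
  edge (4, 6)→(6, 11): d=(2,5) right/bottom  bias=-1
  edge (6, 11)→(6, 16): d=(0,5) right/bottom  bias=-1
  edge (6, 16)→(4, 6): d=(-2,-10) top-left  bias=+0
    (1,0)@(3, 1): e=[-5,15,0] → .  [on edge]
    (2,4)@(5, 9): e=[1,5,4] → X
    (3,4)@(7, 9): e=[-9,-5,24] → .
    (2,5)@(5, 11): e=[5,5,0] → X  [on edge]
    (3,5)@(7, 11): e=[-5,-5,20] → .
    (2,6)@(5, 13): e=[9,5,-4] → .
    (3,10)@(7, 21): e=[15,-5,0] → .  [on edge]
  covered (2 px):
    . . . . .
    . . . . .
    . . . . .
    . . . . .
    . . X . .
    . . X . .
    . . . . .
    . . . . .
    . . . . .
    . . . . .
    . . . . .
T2:
  2·area = 35  (B↔C swapped to make it positive)
  edge (9, 14)→(2, 16): d=(-7,2) right/bottom  bias=-1
  edge (2, 16)→(9, 9): d=(7,-7) top-left  bias=+0
  edge (9, 9)→(9, 14): d=(0,5) right/bottom  bias=-1
    (4,0)@(9, 1): e=[91,-56,0] → .  [on edge]
    (4,1)@(9, 3): e=[77,-42,0] → .  [on edge]
    (4,2)@(9, 5): e=[63,-28,0] → .  [on edge]
    (4,3)@(9, 7): e=[49,-14,0] → .  [on edge]
    (4,4)@(9, 9): e=[35,0,0] → .  [on edge]
    (3,5)@(7, 11): e=[25,0,10] → X  [on edge]
    (4,5)@(9, 11): e=[21,14,0] → .  [on edge]
    (2,6)@(5, 13): e=[15,0,20] → X  [on edge]
    (4,6)@(9, 13): e=[7,28,0] → .  [on edge]
    (1,7)@(3, 15): e=[5,0,30] → X  [on edge]
    (3,7)@(7, 15): e=[-3,28,10] → .
    (4,7)@(9, 15): e=[-7,42,0] → .  [on edge]
    (0,8)@(1, 17): e=[-5,0,40] → .  [on edge]
    (4,8)@(9, 17): e=[-21,56,0] → .  [on edge]
    (4,9)@(9, 19): e=[-35,70,0] → .  [on edge]
    (4,10)@(9, 21): e=[-49,84,0] → .  [on edge]
  covered (5 px):
    . . . . .
    . . . . .
    . . . . .
    . . . . .
    . . . . .
    . . . X .
    . . X X .
    . X X . .
    . . . . .
    . . . . .
    . . . . .

Final: 9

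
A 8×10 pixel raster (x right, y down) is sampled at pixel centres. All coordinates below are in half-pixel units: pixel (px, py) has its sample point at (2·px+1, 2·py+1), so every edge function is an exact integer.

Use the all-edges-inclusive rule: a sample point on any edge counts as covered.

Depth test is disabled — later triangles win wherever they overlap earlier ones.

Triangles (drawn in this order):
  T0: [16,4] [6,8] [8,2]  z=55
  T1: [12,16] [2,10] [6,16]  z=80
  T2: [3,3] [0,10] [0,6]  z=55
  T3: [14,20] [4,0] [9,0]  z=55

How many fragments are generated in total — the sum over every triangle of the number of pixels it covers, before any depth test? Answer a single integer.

T0:
  2·area = 52
  edge (16, 4)→(6, 8): d=(-10,4) inclusive
  edge (6, 8)→(8, 2): d=(2,-6) inclusive
  edge (8, 2)→(16, 4): d=(8,2) inclusive
    (4,1)@(9, 3): e=[38,8,6] → X
    (5,1)@(11, 3): e=[30,20,2] → X
    (6,1)@(13, 3): e=[22,32,-2] → .
    (3,2)@(7, 5): e=[26,0,26] → X  [on edge]
    (6,2)@(13, 5): e=[2,36,14] → X
    (7,2)@(15, 5): e=[-6,48,10] → .
    (3,3)@(7, 7): e=[6,4,42] → X
    (4,3)@(9, 7): e=[-2,16,38] → .
    (5,3)@(11, 7): e=[-10,28,34] → .
    (6,3)@(13, 7): e=[-18,40,30] → .
    (3,4)@(7, 9): e=[-14,8,58] → .
    (2,5)@(5, 11): e=[-26,0,78] → .  [on edge]
    (1,8)@(3, 17): e=[-78,0,130] → .  [on edge]
  covered (7 px):
    . . . . . . . .
    . . . . X X . .
    . . . X X X X .
    . . . X . . . .
    . . . . . . . .
    . . . . . . . .
    . . . . . . . .
    . . . . . . . .
    . . . . . . . .
    . . . . . . . .
T1:
  2·area = 36  (B↔C swapped to make it positive)
  edge (12, 16)→(6, 16): d=(-6,0) inclusive
  edge (6, 16)→(2, 10): d=(-4,-6) inclusive
  edge (2, 10)→(12, 16): d=(10,6) inclusive
    (1,5)@(3, 11): e=[30,2,4] → X
    (2,5)@(5, 11): e=[30,14,-8] → .
    (1,6)@(3, 13): e=[18,-6,24] → .
    (2,6)@(5, 13): e=[18,6,12] → X
    (3,6)@(7, 13): e=[18,18,0] → X  [on edge]
    (4,6)@(9, 13): e=[18,30,-12] → .
    (2,7)@(5, 15): e=[6,-2,32] → .
    (3,7)@(7, 15): e=[6,10,20] → X
    (4,7)@(9, 15): e=[6,22,8] → X
    (5,7)@(11, 15): e=[6,34,-4] → .
    (3,8)@(7, 17): e=[-6,2,40] → .
    (4,8)@(9, 17): e=[-6,14,28] → .
  covered (5 px):
    . . . . . . . .
    . . . . . . . .
    . . . . . . . .
    . . . . . . . .
    . . . . . . . .
    . X . . . . . .
    . . X X . . . .
    . . . X X . . .
    . . . . . . . .
    . . . . . . . .
T2:
  2·area = 12
  edge (3, 3)→(0, 10): d=(-3,7) inclusive
  edge (0, 10)→(0, 6): d=(0,-4) inclusive
  edge (0, 6)→(3, 3): d=(3,-3) inclusive
    (2,0)@(5, 1): e=[-8,20,0] → .  [on edge]
    (1,1)@(3, 3): e=[0,12,0] → X  [on edge]
    (2,1)@(5, 3): e=[-14,20,6] → .
    (0,2)@(1, 5): e=[8,4,0] → X  [on edge]
    (1,2)@(3, 5): e=[-6,12,6] → .
    (0,3)@(1, 7): e=[2,4,6] → X
    (1,3)@(3, 7): e=[-12,12,12] → .
    (0,4)@(1, 9): e=[-4,4,12] → .
  covered (3 px):
    . . . . . . . .
    . X . . . . . .
    X . . . . . . .
    X . . . . . . .
    . . . . . . . .
    . . . . . . . .
    . . . . . . . .
    . . . . . . . .
    . . . . . . . .
    . . . . . . . .
T3:
  2·area = 100
  edge (14, 20)→(4, 0): d=(-10,-20) inclusive
  edge (4, 0)→(9, 0): d=(5,0) inclusive
  edge (9, 0)→(14, 20): d=(5,20) inclusive
    (2,0)@(5, 1): e=[10,5,85] → X
    (3,0)@(7, 1): e=[50,5,45] → X
    (4,0)@(9, 1): e=[90,5,5] → X
    (5,0)@(11, 1): e=[130,5,-35] → .
    (2,1)@(5, 3): e=[-10,15,95] → .
    (3,1)@(7, 3): e=[30,15,55] → X
    (5,1)@(11, 3): e=[110,15,-25] → .
    (3,2)@(7, 5): e=[10,25,65] → X
    (5,2)@(11, 5): e=[90,25,-15] → .
    (3,3)@(7, 7): e=[-10,35,75] → .
    (4,3)@(9, 7): e=[30,35,35] → X
    (5,3)@(11, 7): e=[70,35,-5] → .
  covered (13 px):
    . . X X X . . .
    . . . X X . . .
    . . . X X . . .
    . . . . X . . .
    . . . . X X . .
    . . . . . X . .
    . . . . . X . .
    . . . . . . . .
    . . . . . . X .
    . . . . . . . .

Final: 28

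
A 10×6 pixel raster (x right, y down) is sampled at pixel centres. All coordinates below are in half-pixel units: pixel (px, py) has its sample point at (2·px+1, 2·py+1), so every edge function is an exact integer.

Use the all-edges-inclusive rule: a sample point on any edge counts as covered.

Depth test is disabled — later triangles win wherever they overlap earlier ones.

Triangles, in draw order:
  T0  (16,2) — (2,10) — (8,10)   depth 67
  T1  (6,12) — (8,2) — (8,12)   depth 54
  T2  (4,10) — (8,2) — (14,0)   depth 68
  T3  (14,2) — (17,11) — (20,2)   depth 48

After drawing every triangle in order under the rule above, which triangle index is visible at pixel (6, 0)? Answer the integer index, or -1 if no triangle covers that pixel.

T0:
  2·area = 48  (B↔C swapped to make it positive)
  edge (16, 2)→(8, 10): d=(-8,8) inclusive
  edge (8, 10)→(2, 10): d=(-6,0) inclusive
  edge (2, 10)→(16, 2): d=(14,-8) inclusive
    (8,0)@(17, 1): e=[0,54,-6] → ·  [on edge]
    (7,1)@(15, 3): e=[0,42,6] → #  [on edge]
    (8,1)@(17, 3): e=[-16,42,22] → ·
    (5,2)@(11, 5): e=[16,30,2] → #
    (6,2)@(13, 5): e=[0,30,18] → #  [on edge]
    (7,2)@(15, 5): e=[-16,30,34] → ·
    (4,3)@(9, 7): e=[16,18,14] → #
    (5,3)@(11, 7): e=[0,18,30] → #  [on edge]
    (6,3)@(13, 7): e=[-16,18,46] → ·
    (2,4)@(5, 9): e=[32,6,10] → #
    (3,4)@(7, 9): e=[16,6,26] → #
    (4,4)@(9, 9): e=[0,6,42] → #  [on edge]
    (3,5)@(7, 11): e=[0,-6,54] → ·  [on edge]
  covered (8 px):
    · · · · · · · · · ·
    · · · · · · · # · ·
    · · · · · # # · · ·
    · · · · # # · · · ·
    · · # # # · · · · ·
    · · · · · · · · · ·
T1:
  2·area = 20
  edge (6, 12)→(8, 2): d=(2,-10) inclusive
  edge (8, 2)→(8, 12): d=(0,10) inclusive
  edge (8, 12)→(6, 12): d=(-2,0) inclusive
    (3,3)@(7, 7): e=[0,10,10] → #  [on edge]
    (4,3)@(9, 7): e=[20,-10,10] → ·
    (3,4)@(7, 9): e=[4,10,6] → #
    (4,4)@(9, 9): e=[24,-10,6] → ·
    (3,5)@(7, 11): e=[8,10,2] → #
    (4,5)@(9, 11): e=[28,-10,2] → ·
  covered (3 px):
    · · · · · · · · · ·
    · · · · · · · · · ·
    · · · · · · · · · ·
    · · · # · · · · · ·
    · · · # · · · · · ·
    · · · # · · · · · ·
T2:
  2·area = 40
  edge (4, 10)→(8, 2): d=(4,-8) inclusive
  edge (8, 2)→(14, 0): d=(6,-2) inclusive
  edge (14, 0)→(4, 10): d=(-10,10) inclusive
    (5,0)@(11, 1): e=[20,0,20] → #  [on edge]
    (6,0)@(13, 1): e=[36,4,0] → #  [on edge]
    (7,0)@(15, 1): e=[52,8,-20] → ·
    (2,1)@(5, 3): e=[-20,0,60] → ·  [on edge]
    (4,1)@(9, 3): e=[12,8,20] → #
    (5,1)@(11, 3): e=[28,12,0] → #  [on edge]
    (6,1)@(13, 3): e=[44,16,-20] → ·
    (3,2)@(7, 5): e=[4,16,20] → #
    (4,2)@(9, 5): e=[20,20,0] → #  [on edge]
    (5,2)@(11, 5): e=[36,24,-20] → ·
    (3,3)@(7, 7): e=[12,28,0] → #  [on edge]
    (4,3)@(9, 7): e=[28,32,-20] → ·
    (2,4)@(5, 9): e=[4,36,0] → #  [on edge]
    (1,5)@(3, 11): e=[-4,44,0] → ·  [on edge]
  covered (8 px):
    · · · · · # # · · ·
    · · · · # # · · · ·
    · · · # # · · · · ·
    · · · # · · · · · ·
    · · # · · · · · · ·
    · · · · · · · · · ·
T3:
  2·area = 54  (B↔C swapped to make it positive)
  edge (14, 2)→(20, 2): d=(6,0) inclusive
  edge (20, 2)→(17, 11): d=(-3,9) inclusive
  edge (17, 11)→(14, 2): d=(-3,-9) inclusive
    (7,1)@(15, 3): e=[6,42,6] → #
    (8,1)@(17, 3): e=[6,24,24] → #
    (9,1)@(19, 3): e=[6,6,42] → #
    (7,2)@(15, 5): e=[18,36,0] → #  [on edge]
    (9,2)@(19, 5): e=[18,0,36] → #  [on edge]
    (7,3)@(15, 7): e=[30,30,-6] → ·
    (8,3)@(17, 7): e=[30,12,12] → #
    (9,3)@(19, 7): e=[30,-6,30] → ·
    (8,4)@(17, 9): e=[42,6,6] → #
    (9,4)@(19, 9): e=[42,-12,24] → ·
    (8,5)@(17, 11): e=[54,0,0] → #  [on edge]
    (9,5)@(19, 11): e=[54,-18,18] → ·
  covered (9 px):
    · · · · · · · · · ·
    · · · · · · · # # #
    · · · · · · · # # #
    · · · · · · · · # ·
    · · · · · · · · # ·
    · · · · · · · · # ·

Z-buffer (winner per pixel, '.' = empty):
  . . . . . 2 2 . . .
  . . . . 2 2 . 3 3 3
  . . . 2 2 0 0 3 3 3
  . . . 2 0 0 . . 3 .
  . . 2 1 0 . . . 3 .
  . . . 1 . . . . 3 .

Final: 2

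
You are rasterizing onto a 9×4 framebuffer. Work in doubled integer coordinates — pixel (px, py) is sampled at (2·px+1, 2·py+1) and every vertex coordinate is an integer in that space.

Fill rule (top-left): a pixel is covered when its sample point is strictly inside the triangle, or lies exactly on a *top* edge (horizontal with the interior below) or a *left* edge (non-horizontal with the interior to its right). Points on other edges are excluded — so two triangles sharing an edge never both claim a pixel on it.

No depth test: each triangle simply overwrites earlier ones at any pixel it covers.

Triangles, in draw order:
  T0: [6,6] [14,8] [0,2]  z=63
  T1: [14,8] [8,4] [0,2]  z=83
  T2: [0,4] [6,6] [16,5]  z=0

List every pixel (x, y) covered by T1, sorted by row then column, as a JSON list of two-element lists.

T0:
  2·area = 20  (B↔C swapped to make it positive)
  edge (6, 6)→(0, 2): d=(-6,-4) top-left  bias=+0
  edge (0, 2)→(14, 8): d=(14,6) right/bottom  bias=-1
  edge (14, 8)→(6, 6): d=(-8,-2) top-left  bias=+0
    (2,2)@(5, 5): e=[2,12,6] → #
    (3,2)@(7, 5): e=[10,0,10] → ·  [on edge]
    (2,3)@(5, 7): e=[-10,40,-10] → ·
    (5,3)@(11, 7): e=[14,4,2] → #
    (6,3)@(13, 7): e=[22,-8,6] → ·
  covered (2 px):
    · · · · · · · · ·
    · · · · · · · · ·
    · · # · · · · · ·
    · · · · · # · · ·
T1:
  2·area = 20  (B↔C swapped to make it positive)
  edge (14, 8)→(0, 2): d=(-14,-6) top-left  bias=+0
  edge (0, 2)→(8, 4): d=(8,2) right/bottom  bias=-1
  edge (8, 4)→(14, 8): d=(6,4) right/bottom  bias=-1
    (1,1)@(3, 3): e=[4,2,14] → #
    (2,1)@(5, 3): e=[16,-2,6] → ·
    (1,2)@(3, 5): e=[-24,18,26] → ·
    (3,2)@(7, 5): e=[0,10,10] → #  [on edge]
    (4,2)@(9, 5): e=[12,6,2] → #
    (5,2)@(11, 5): e=[24,2,-6] → ·
    (3,3)@(7, 7): e=[-28,26,22] → ·
    (4,3)@(9, 7): e=[-16,22,14] → ·
  covered (3 px):
    · · · · · · · · ·
    · # · · · · · · ·
    · · · # # · · · ·
    · · · · · · · · ·
T2:
  2·area = 26  (B↔C swapped to make it positive)
  edge (0, 4)→(16, 5): d=(16,1) right/bottom  bias=-1
  edge (16, 5)→(6, 6): d=(-10,1) right/bottom  bias=-1
  edge (6, 6)→(0, 4): d=(-6,-2) top-left  bias=+0
    (1,2)@(3, 5): e=[13,13,0] → #  [on edge]
    (2,2)@(5, 5): e=[11,11,4] → #
    (3,2)@(7, 5): e=[9,9,8] → #
    (4,2)@(9, 5): e=[7,7,12] → #
    (5,2)@(11, 5): e=[5,5,16] → #
    (6,2)@(13, 5): e=[3,3,20] → #
    (7,2)@(15, 5): e=[1,1,24] → #
    (8,2)@(17, 5): e=[-1,-1,28] → ·
    (1,3)@(3, 7): e=[45,-7,-12] → ·
    (2,3)@(5, 7): e=[43,-9,-8] → ·
    (3,3)@(7, 7): e=[41,-11,-4] → ·
    (4,3)@(9, 7): e=[39,-13,0] → ·  [on edge]
  covered (7 px):
    · · · · · · · · ·
    · · · · · · · · ·
    · # # # # # # # ·
    · · · · · · · · ·

Answer: [[1,1],[3,2],[4,2]]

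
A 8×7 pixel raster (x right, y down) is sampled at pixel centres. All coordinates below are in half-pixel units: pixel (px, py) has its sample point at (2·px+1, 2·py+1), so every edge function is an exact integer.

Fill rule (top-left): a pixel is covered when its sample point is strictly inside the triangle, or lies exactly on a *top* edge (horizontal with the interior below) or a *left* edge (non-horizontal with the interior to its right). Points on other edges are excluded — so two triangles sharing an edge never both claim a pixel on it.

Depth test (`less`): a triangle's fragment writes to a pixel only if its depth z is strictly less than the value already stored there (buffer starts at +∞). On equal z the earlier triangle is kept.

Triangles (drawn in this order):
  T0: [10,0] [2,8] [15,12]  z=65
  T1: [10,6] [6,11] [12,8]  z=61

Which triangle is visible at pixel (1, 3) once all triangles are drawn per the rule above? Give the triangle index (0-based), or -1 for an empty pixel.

T0:
  2·area = 136  (B↔C swapped to make it positive)
  edge (10, 0)→(15, 12): d=(5,12) right/bottom  bias=-1
  edge (15, 12)→(2, 8): d=(-13,-4) top-left  bias=+0
  edge (2, 8)→(10, 0): d=(8,-8) top-left  bias=+0
    (4,0)@(9, 1): e=[17,119,0] → #  [on edge]
    (5,0)@(11, 1): e=[-7,127,16] → ·
    (3,1)@(7, 3): e=[51,85,0] → #  [on edge]
    (5,1)@(11, 3): e=[3,101,32] → #
    (6,1)@(13, 3): e=[-21,109,48] → ·
    (2,2)@(5, 5): e=[85,51,0] → #  [on edge]
    (6,2)@(13, 5): e=[-11,83,64] → ·
    (1,3)@(3, 7): e=[119,17,0] → #  [on edge]
    (6,3)@(13, 7): e=[-1,57,80] → ·
    (0,4)@(1, 9): e=[153,-17,0] → ·  [on edge]
    (1,4)@(3, 9): e=[129,-9,16] → ·
    (2,4)@(5, 9): e=[105,-1,32] → ·
  covered (18 px):
    · · · · # · · ·
    · · · # # # · ·
    · · # # # # · ·
    · # # # # # · ·
    · · · # # # # ·
    · · · · · · # ·
    · · · · · · · ·
T1:
  2·area = 18  (B↔C swapped to make it positive)
  edge (10, 6)→(12, 8): d=(2,2) right/bottom  bias=-1
  edge (12, 8)→(6, 11): d=(-6,3) right/bottom  bias=-1
  edge (6, 11)→(10, 6): d=(4,-5) top-left  bias=+0
    (2,0)@(5, 1): e=[0,63,-45] → ·  [on edge]
    (3,1)@(7, 3): e=[0,45,-27] → ·  [on edge]
    (4,2)@(9, 5): e=[0,27,-9] → ·  [on edge]
    (5,3)@(11, 7): e=[0,9,9] → ·  [on edge]
    (4,4)@(9, 9): e=[8,3,7] → #
    (5,4)@(11, 9): e=[4,-3,17] → ·
    (6,4)@(13, 9): e=[0,-9,27] → ·  [on edge]
    (4,5)@(9, 11): e=[12,-9,15] → ·
    (7,5)@(15, 11): e=[0,-27,45] → ·  [on edge]
  covered (1 px):
    · · · · · · · ·
    · · · · · · · ·
    · · · · · · · ·
    · · · · · · · ·
    · · · · # · · ·
    · · · · · · · ·
    · · · · · · · ·

Z-buffer (winner per pixel, '.' = empty):
  . . . . 0 . . .
  . . . 0 0 0 . .
  . . 0 0 0 0 . .
  . 0 0 0 0 0 . .
  . . . 0 1 0 0 .
  . . . . . . 0 .
  . . . . . . . .

Answer: 0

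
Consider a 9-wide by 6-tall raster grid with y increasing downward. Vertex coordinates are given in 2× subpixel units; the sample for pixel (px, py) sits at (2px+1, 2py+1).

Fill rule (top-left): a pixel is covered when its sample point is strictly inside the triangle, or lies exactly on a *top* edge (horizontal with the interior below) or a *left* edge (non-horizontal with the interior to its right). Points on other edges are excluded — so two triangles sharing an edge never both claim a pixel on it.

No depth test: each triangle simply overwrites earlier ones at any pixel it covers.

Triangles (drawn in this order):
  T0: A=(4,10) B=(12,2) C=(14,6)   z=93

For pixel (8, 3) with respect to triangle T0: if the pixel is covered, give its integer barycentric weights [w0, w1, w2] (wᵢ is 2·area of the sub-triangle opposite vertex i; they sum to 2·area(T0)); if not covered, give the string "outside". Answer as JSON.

T0:
  2·area = 48
  edge (4, 10)→(12, 2): d=(8,-8) top-left  bias=+0
  edge (12, 2)→(14, 6): d=(2,4) right/bottom  bias=-1
  edge (14, 6)→(4, 10): d=(-10,4) right/bottom  bias=-1
    (6,0)@(13, 1): e=[0,-6,54] → ·  [on edge]
    (5,1)@(11, 3): e=[0,6,42] → #  [on edge]
    (6,1)@(13, 3): e=[16,-2,34] → ·
    (4,2)@(9, 5): e=[0,18,30] → #  [on edge]
    (6,2)@(13, 5): e=[32,2,14] → #
    (7,2)@(15, 5): e=[48,-6,6] → ·
    (3,3)@(7, 7): e=[0,30,18] → #  [on edge]
    (6,3)@(13, 7): e=[48,6,-6] → ·
    (2,4)@(5, 9): e=[0,42,6] → #  [on edge]
    (3,4)@(7, 9): e=[16,34,-2] → ·
    (4,4)@(9, 9): e=[32,26,-10] → ·
    (5,4)@(11, 9): e=[48,18,-18] → ·
    (1,5)@(3, 11): e=[0,54,-6] → ·  [on edge]
  covered (8 px):
    · · · · · · · · ·
    · · · · · # · · ·
    · · · · # # # · ·
    · · · # # # · · ·
    · · # · · · · · ·
    · · · · · · · · ·

Final: "outside"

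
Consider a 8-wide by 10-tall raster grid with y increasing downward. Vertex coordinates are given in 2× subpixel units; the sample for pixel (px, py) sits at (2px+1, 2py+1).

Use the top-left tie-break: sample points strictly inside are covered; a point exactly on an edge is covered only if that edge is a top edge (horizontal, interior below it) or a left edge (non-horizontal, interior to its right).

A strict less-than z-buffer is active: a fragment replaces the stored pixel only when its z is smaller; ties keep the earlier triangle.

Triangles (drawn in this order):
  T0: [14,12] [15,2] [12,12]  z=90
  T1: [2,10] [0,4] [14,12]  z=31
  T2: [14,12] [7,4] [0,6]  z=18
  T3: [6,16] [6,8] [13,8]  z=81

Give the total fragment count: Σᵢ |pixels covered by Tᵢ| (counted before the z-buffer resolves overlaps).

T0:
  2·area = 20  (B↔C swapped to make it positive)
  edge (14, 12)→(12, 12): d=(-2,0) right/bottom  bias=-1
  edge (12, 12)→(15, 2): d=(3,-10) top-left  bias=+0
  edge (15, 2)→(14, 12): d=(-1,10) right/bottom  bias=-1
    (6,4)@(13, 9): e=[6,1,13] → █
    (7,4)@(15, 9): e=[6,21,-7] → ·
    (6,5)@(13, 11): e=[2,7,11] → █
    (7,5)@(15, 11): e=[2,27,-9] → ·
    (6,6)@(13, 13): e=[-2,13,9] → ·
  covered (2 px):
    · · · · · · · ·
    · · · · · · · ·
    · · · · · · · ·
    · · · · · · · ·
    · · · · · · █ ·
    · · · · · · █ ·
    · · · · · · · ·
    · · · · · · · ·
    · · · · · · · ·
    · · · · · · · ·
T1:
  2·area = 68
  edge (2, 10)→(0, 4): d=(-2,-6) top-left  bias=+0
  edge (0, 4)→(14, 12): d=(14,8) right/bottom  bias=-1
  edge (14, 12)→(2, 10): d=(-12,-2) top-left  bias=+0
    (0,2)@(1, 5): e=[4,6,58] → █
    (1,2)@(3, 5): e=[16,-10,62] → ·
    (0,3)@(1, 7): e=[0,34,34] → █  [on edge]
    (1,3)@(3, 7): e=[12,18,38] → █
    (2,3)@(5, 7): e=[24,2,42] → █
    (3,3)@(7, 7): e=[36,-14,46] → ·
    (0,4)@(1, 9): e=[-4,62,10] → ·
    (1,4)@(3, 9): e=[8,46,14] → █
    (3,4)@(7, 9): e=[32,14,22] → █
    (4,4)@(9, 9): e=[44,-2,26] → ·
    (1,5)@(3, 11): e=[4,74,-10] → ·
    (2,5)@(5, 11): e=[16,58,-6] → ·
    (1,6)@(3, 13): e=[0,102,-34] → ·  [on edge]
    (2,9)@(5, 19): e=[0,170,-102] → ·  [on edge]
  covered (9 px):
    · · · · · · · ·
    · · · · · · · ·
    █ · · · · · · ·
    █ █ █ · · · · ·
    · █ █ █ · · · ·
    · · · · █ █ · ·
    · · · · · · · ·
    · · · · · · · ·
    · · · · · · · ·
    · · · · · · · ·
T2:
  2·area = 70  (B↔C swapped to make it positive)
  edge (14, 12)→(0, 6): d=(-14,-6) top-left  bias=+0
  edge (0, 6)→(7, 4): d=(7,-2) top-left  bias=+0
  edge (7, 4)→(14, 12): d=(7,8) right/bottom  bias=-1
    (2,2)@(5, 5): e=[44,3,23] → █
    (3,2)@(7, 5): e=[56,7,7] → █
    (4,2)@(9, 5): e=[68,11,-9] → ·
    (1,3)@(3, 7): e=[4,13,53] → █
    (4,3)@(9, 7): e=[40,25,5] → █
    (5,3)@(11, 7): e=[52,29,-11] → ·
    (1,4)@(3, 9): e=[-24,27,67] → ·
    (2,4)@(5, 9): e=[-12,31,51] → ·
    (3,4)@(7, 9): e=[0,35,35] → █  [on edge]
    (5,4)@(11, 9): e=[24,43,3] → █
    (6,4)@(13, 9): e=[36,47,-13] → ·
    (3,5)@(7, 11): e=[-28,49,49] → ·
  covered (10 px):
    · · · · · · · ·
    · · · · · · · ·
    · · █ █ · · · ·
    · █ █ █ █ · · ·
    · · · █ █ █ · ·
    · · · · · · █ ·
    · · · · · · · ·
    · · · · · · · ·
    · · · · · · · ·
    · · · · · · · ·
T3:
  2·area = 56
  edge (6, 16)→(6, 8): d=(0,-8) top-left  bias=+0
  edge (6, 8)→(13, 8): d=(7,0) top-left  bias=+0
  edge (13, 8)→(6, 16): d=(-7,8) right/bottom  bias=-1
    (3,4)@(7, 9): e=[8,7,41] → █
    (4,4)@(9, 9): e=[24,7,25] → █
    (5,4)@(11, 9): e=[40,7,9] → █
    (6,4)@(13, 9): e=[56,7,-7] → ·
    (3,5)@(7, 11): e=[8,21,27] → █
    (5,5)@(11, 11): e=[40,21,-5] → ·
    (3,6)@(7, 13): e=[8,35,13] → █
    (4,6)@(9, 13): e=[24,35,-3] → ·
    (3,7)@(7, 15): e=[8,49,-1] → ·
  covered (6 px):
    · · · · · · · ·
    · · · · · · · ·
    · · · · · · · ·
    · · · · · · · ·
    · · · █ █ █ · ·
    · · · █ █ · · ·
    · · · █ · · · ·
    · · · · · · · ·
    · · · · · · · ·
    · · · · · · · ·

Result: 27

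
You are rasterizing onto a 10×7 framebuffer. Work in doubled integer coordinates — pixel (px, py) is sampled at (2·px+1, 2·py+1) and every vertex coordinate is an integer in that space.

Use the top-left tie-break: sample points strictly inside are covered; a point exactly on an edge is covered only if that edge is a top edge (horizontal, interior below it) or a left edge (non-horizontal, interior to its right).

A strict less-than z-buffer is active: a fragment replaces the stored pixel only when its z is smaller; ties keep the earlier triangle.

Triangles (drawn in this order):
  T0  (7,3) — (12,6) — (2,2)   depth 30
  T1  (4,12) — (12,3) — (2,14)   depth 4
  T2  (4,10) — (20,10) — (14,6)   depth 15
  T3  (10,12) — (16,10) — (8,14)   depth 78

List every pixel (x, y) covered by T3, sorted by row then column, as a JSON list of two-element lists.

T0:
  2·area = 10
  edge (7, 3)→(12, 6): d=(5,3) right/bottom  bias=-1
  edge (12, 6)→(2, 2): d=(-10,-4) top-left  bias=+0
  edge (2, 2)→(7, 3): d=(5,1) right/bottom  bias=-1
    (2,1)@(5, 3): e=[6,2,2] → #
    (3,1)@(7, 3): e=[0,10,0] → ·  [on edge]
    (2,2)@(5, 5): e=[16,-18,12] → ·
    (8,2)@(17, 5): e=[-20,30,0] → ·  [on edge]
    (8,4)@(17, 9): e=[0,-10,20] → ·  [on edge]
  covered (1 px):
    · · · · · · · · · ·
    · · # · · · · · · ·
    · · · · · · · · · ·
    · · · · · · · · · ·
    · · · · · · · · · ·
    · · · · · · · · · ·
    · · · · · · · · · ·
T1:
  2·area = 2  (B↔C swapped to make it positive)
  edge (4, 12)→(2, 14): d=(-2,2) right/bottom  bias=-1
  edge (2, 14)→(12, 3): d=(10,-11) top-left  bias=+0
  edge (12, 3)→(4, 12): d=(-8,9) right/bottom  bias=-1
    (7,0)@(15, 1): e=[0,13,-11] → ·  [on edge]
    (6,1)@(13, 3): e=[0,11,-9] → ·  [on edge]
    (5,2)@(11, 5): e=[0,9,-7] → ·  [on edge]
    (4,3)@(9, 7): e=[0,7,-5] → ·  [on edge]
    (3,4)@(7, 9): e=[0,5,-3] → ·  [on edge]
    (2,5)@(5, 11): e=[0,3,-1] → ·  [on edge]
    (1,6)@(3, 13): e=[0,1,1] → ·  [on edge]
  covered (0 px):
    · · · · · · · · · ·
    · · · · · · · · · ·
    · · · · · · · · · ·
    · · · · · · · · · ·
    · · · · · · · · · ·
    · · · · · · · · · ·
    · · · · · · · · · ·
T2:
  2·area = 64  (B↔C swapped to make it positive)
  edge (4, 10)→(14, 6): d=(10,-4) top-left  bias=+0
  edge (14, 6)→(20, 10): d=(6,4) right/bottom  bias=-1
  edge (20, 10)→(4, 10): d=(-16,0) right/bottom  bias=-1
    (6,3)@(13, 7): e=[6,10,48] → #
    (7,3)@(15, 7): e=[14,2,48] → #
    (8,3)@(17, 7): e=[22,-6,48] → ·
    (3,4)@(7, 9): e=[2,46,16] → #
    (4,4)@(9, 9): e=[10,38,16] → #
    (5,4)@(11, 9): e=[18,30,16] → #
    (8,4)@(17, 9): e=[42,6,16] → #
    (9,4)@(19, 9): e=[50,-2,16] → ·
    (3,5)@(7, 11): e=[22,58,-16] → ·
    (4,5)@(9, 11): e=[30,50,-16] → ·
    (5,5)@(11, 11): e=[38,42,-16] → ·
    (6,5)@(13, 11): e=[46,34,-16] → ·
  covered (8 px):
    · · · · · · · · · ·
    · · · · · · · · · ·
    · · · · · · · · · ·
    · · · · · · # # · ·
    · · · # # # # # # ·
    · · · · · · · · · ·
    · · · · · · · · · ·
T3:
  2·area = 8
  edge (10, 12)→(16, 10): d=(6,-2) top-left  bias=+0
  edge (16, 10)→(8, 14): d=(-8,4) right/bottom  bias=-1
  edge (8, 14)→(10, 12): d=(2,-2) top-left  bias=+0
    (9,1)@(19, 3): e=[-36,44,0] → ·  [on edge]
    (8,2)@(17, 5): e=[-28,36,0] → ·  [on edge]
    (7,3)@(15, 7): e=[-20,28,0] → ·  [on edge]
    (6,4)@(13, 9): e=[-12,20,0] → ·  [on edge]
    (9,4)@(19, 9): e=[0,-4,12] → ·  [on edge]
    (5,5)@(11, 11): e=[-4,12,0] → ·  [on edge]
    (6,5)@(13, 11): e=[0,4,4] → #  [on edge]
    (7,5)@(15, 11): e=[4,-4,8] → ·
    (3,6)@(7, 13): e=[0,12,-4] → ·  [on edge]
    (4,6)@(9, 13): e=[4,4,0] → #  [on edge]
    (5,6)@(11, 13): e=[8,-4,4] → ·
    (6,6)@(13, 13): e=[12,-12,8] → ·
  covered (2 px):
    · · · · · · · · · ·
    · · · · · · · · · ·
    · · · · · · · · · ·
    · · · · · · · · · ·
    · · · · · · · · · ·
    · · · · · · # · · ·
    · · · · # · · · · ·

Answer: [[6,5],[4,6]]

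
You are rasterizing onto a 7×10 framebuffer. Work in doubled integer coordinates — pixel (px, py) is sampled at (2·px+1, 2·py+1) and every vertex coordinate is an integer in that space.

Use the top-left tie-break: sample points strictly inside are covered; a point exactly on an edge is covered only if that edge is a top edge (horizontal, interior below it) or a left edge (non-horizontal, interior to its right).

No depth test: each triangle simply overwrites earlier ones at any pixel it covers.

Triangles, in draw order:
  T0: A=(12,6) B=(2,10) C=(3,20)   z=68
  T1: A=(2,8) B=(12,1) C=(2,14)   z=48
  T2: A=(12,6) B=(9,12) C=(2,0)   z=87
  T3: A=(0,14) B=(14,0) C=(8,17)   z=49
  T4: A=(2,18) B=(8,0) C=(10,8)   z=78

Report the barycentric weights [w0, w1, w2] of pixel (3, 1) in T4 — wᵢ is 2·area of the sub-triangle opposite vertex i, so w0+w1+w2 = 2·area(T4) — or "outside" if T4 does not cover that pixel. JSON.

T0:
  2·area = 104  (B↔C swapped to make it positive)
  edge (12, 6)→(3, 20): d=(-9,14) right/bottom  bias=-1
  edge (3, 20)→(2, 10): d=(-1,-10) top-left  bias=+0
  edge (2, 10)→(12, 6): d=(10,-4) top-left  bias=+0
    (5,3)@(11, 7): e=[5,93,6] → █
    (6,3)@(13, 7): e=[-23,113,14] → ·
    (2,4)@(5, 9): e=[71,31,2] → █
    (3,4)@(7, 9): e=[43,51,10] → █
    (4,4)@(9, 9): e=[15,71,18] → █
    (5,4)@(11, 9): e=[-13,91,26] → ·
    (1,5)@(3, 11): e=[81,9,14] → █
    (4,5)@(9, 11): e=[-3,69,38] → ·
    (1,6)@(3, 13): e=[63,7,34] → █
    (4,6)@(9, 13): e=[-21,67,58] → ·
    (1,7)@(3, 15): e=[45,5,54] → █
    (3,7)@(7, 15): e=[-11,45,70] → ·
  covered (14 px):
    · · · · · · ·
    · · · · · · ·
    · · · · · · ·
    · · · · · █ ·
    · · █ █ █ · ·
    · █ █ █ · · ·
    · █ █ █ · · ·
    · █ █ · · · ·
    · █ · · · · ·
    · █ · · · · ·
T1:
  2·area = 60
  edge (2, 8)→(12, 1): d=(10,-7) top-left  bias=+0
  edge (12, 1)→(2, 14): d=(-10,13) right/bottom  bias=-1
  edge (2, 14)→(2, 8): d=(0,-6) top-left  bias=+0
    (3,2)@(7, 5): e=[5,25,30] → █
    (4,2)@(9, 5): e=[19,-1,42] → ·
    (2,3)@(5, 7): e=[11,31,18] → █
    (4,3)@(9, 7): e=[39,-21,42] → ·
    (1,4)@(3, 9): e=[17,37,6] → █
    (3,4)@(7, 9): e=[45,-15,30] → ·
    (1,5)@(3, 11): e=[37,17,6] → █
    (2,5)@(5, 11): e=[51,-9,18] → ·
    (1,6)@(3, 13): e=[57,-3,6] → ·
  covered (6 px):
    · · · · · · ·
    · · · · · · ·
    · · · █ · · ·
    · · █ █ · · ·
    · █ █ · · · ·
    · █ · · · · ·
    · · · · · · ·
    · · · · · · ·
    · · · · · · ·
    · · · · · · ·
T2:
  2·area = 78
  edge (12, 6)→(9, 12): d=(-3,6) right/bottom  bias=-1
  edge (9, 12)→(2, 0): d=(-7,-12) top-left  bias=+0
  edge (2, 0)→(12, 6): d=(10,6) right/bottom  bias=-1
    (1,0)@(3, 1): e=[69,5,4] → █
    (2,0)@(5, 1): e=[57,29,-8] → ·
    (1,1)@(3, 3): e=[63,-9,24] → ·
    (2,1)@(5, 3): e=[51,15,12] → █
    (3,1)@(7, 3): e=[39,39,0] → ·  [on edge]
    (2,2)@(5, 5): e=[45,1,32] → █
    (3,2)@(7, 5): e=[33,25,20] → █
    (4,2)@(9, 5): e=[21,49,8] → █
    (5,2)@(11, 5): e=[9,73,-4] → ·
    (2,3)@(5, 7): e=[39,-13,52] → ·
    (3,3)@(7, 7): e=[27,11,40] → █
    (5,3)@(11, 7): e=[3,59,16] → █
  covered (10 px):
    · █ · · · · ·
    · · █ · · · ·
    · · █ █ █ · ·
    · · · █ █ █ ·
    · · · · █ · ·
    · · · · █ · ·
    · · · · · · ·
    · · · · · · ·
    · · · · · · ·
    · · · · · · ·
T3:
  2·area = 154
  edge (0, 14)→(14, 0): d=(14,-14) top-left  bias=+0
  edge (14, 0)→(8, 17): d=(-6,17) right/bottom  bias=-1
  edge (8, 17)→(0, 14): d=(-8,-3) top-left  bias=+0
    (6,0)@(13, 1): e=[0,11,143] → █  [on edge]
    (5,1)@(11, 3): e=[0,33,121] → █  [on edge]
    (6,1)@(13, 3): e=[28,-1,127] → ·
    (4,2)@(9, 5): e=[0,55,99] → █  [on edge]
    (6,2)@(13, 5): e=[56,-13,111] → ·
    (3,3)@(7, 7): e=[0,77,77] → █  [on edge]
    (6,3)@(13, 7): e=[84,-25,95] → ·
    (2,4)@(5, 9): e=[0,99,55] → █  [on edge]
    (5,4)@(11, 9): e=[84,-3,73] → ·
    (1,5)@(3, 11): e=[0,121,33] → █  [on edge]
    (5,5)@(11, 11): e=[112,-15,57] → ·
    (0,6)@(1, 13): e=[0,143,11] → █  [on edge]
  covered (22 px):
    · · · · · · █
    · · · · · █ ·
    · · · · █ █ ·
    · · · █ █ █ ·
    · · █ █ █ · ·
    · █ █ █ █ · ·
    █ █ █ █ █ · ·
    · █ █ █ · · ·
    · · · · · · ·
    · · · · · · ·
T4:
  2·area = 84
  edge (2, 18)→(8, 0): d=(6,-18) top-left  bias=+0
  edge (8, 0)→(10, 8): d=(2,8) right/bottom  bias=-1
  edge (10, 8)→(2, 18): d=(-8,10) right/bottom  bias=-1
    (3,1)@(7, 3): e=[0,14,70] → █  [on edge]
    (4,1)@(9, 3): e=[36,-2,50] → ·
    (3,2)@(7, 5): e=[12,18,54] → █
    (4,2)@(9, 5): e=[48,2,34] → █
    (5,2)@(11, 5): e=[84,-14,14] → ·
    (3,3)@(7, 7): e=[24,22,38] → █
    (5,3)@(11, 7): e=[96,-10,-2] → ·
    (2,4)@(5, 9): e=[0,42,42] → █  [on edge]
    (5,4)@(11, 9): e=[108,-6,-18] → ·
    (2,5)@(5, 11): e=[12,46,26] → █
    (4,5)@(9, 11): e=[84,14,-14] → ·
    (2,6)@(5, 13): e=[24,50,10] → █
    (1,7)@(3, 15): e=[0,70,14] → █  [on edge]
  covered (12 px):
    · · · · · · ·
    · · · █ · · ·
    · · · █ █ · ·
    · · · █ █ · ·
    · · █ █ █ · ·
    · · █ █ · · ·
    · · █ · · · ·
    · █ · · · · ·
    · · · · · · ·
    · · · · · · ·

Final: [14,70,0]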